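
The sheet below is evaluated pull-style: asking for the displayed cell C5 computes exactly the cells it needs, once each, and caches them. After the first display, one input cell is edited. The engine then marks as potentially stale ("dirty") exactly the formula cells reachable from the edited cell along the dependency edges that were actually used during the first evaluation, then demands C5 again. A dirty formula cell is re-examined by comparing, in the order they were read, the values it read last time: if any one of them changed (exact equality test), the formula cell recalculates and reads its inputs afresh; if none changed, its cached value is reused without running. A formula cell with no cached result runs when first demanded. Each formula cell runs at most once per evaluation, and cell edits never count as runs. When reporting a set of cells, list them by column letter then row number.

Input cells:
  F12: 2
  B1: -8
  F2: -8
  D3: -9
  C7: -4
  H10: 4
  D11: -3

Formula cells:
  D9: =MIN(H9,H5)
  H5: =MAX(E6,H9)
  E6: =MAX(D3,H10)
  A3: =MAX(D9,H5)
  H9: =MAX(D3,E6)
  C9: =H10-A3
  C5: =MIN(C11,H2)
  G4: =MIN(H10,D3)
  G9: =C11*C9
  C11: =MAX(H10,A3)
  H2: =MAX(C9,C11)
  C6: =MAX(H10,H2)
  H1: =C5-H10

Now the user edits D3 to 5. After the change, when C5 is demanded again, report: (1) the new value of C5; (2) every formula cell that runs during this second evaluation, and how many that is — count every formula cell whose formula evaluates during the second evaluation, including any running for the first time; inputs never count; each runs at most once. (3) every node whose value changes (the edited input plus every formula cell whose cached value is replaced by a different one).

Demanding C5 again yields 5.
9 formula cells run: A3, C5, C9, C11, D9, E6, H2, H5, H9.
The nodes whose values change: A3, C5, C9, C11, D3, D9, E6, H2, H5, H9.

First demand of the output computes:
  E6 = MAX(-9, 4) = 4
  H9 = MAX(-9, 4) = 4
  H5 = MAX(4, 4) = 4
  D9 = MIN(4, 4) = 4
  A3 = MAX(4, 4) = 4
  C9 = 4 - 4 = 0
  C11 = MAX(4, 4) = 4
  H2 = MAX(0, 4) = 4
  C5 = MIN(4, 4) = 4

After the edit, cleaning proceeds:
  E6: a read changed (D3 -9->5) — executes, giving 5.
  H9: a read changed (D3 -9->5; E6 4->5) — executes, giving 5.
  H5: a read changed (E6 4->5; H9 4->5) — executes, giving 5.
  D9: a read changed (H9 4->5; H5 4->5) — executes, giving 5.
  A3: a read changed (D9 4->5; H5 4->5) — executes, giving 5.
  C9: a read changed (A3 4->5) — executes, giving -1.
  C11: a read changed (A3 4->5) — executes, giving 5.
  H2: a read changed (C9 0->-1; C11 4->5) — executes, giving 5.
  C5: a read changed (C11 4->5; H2 4->5) — executes, giving 5.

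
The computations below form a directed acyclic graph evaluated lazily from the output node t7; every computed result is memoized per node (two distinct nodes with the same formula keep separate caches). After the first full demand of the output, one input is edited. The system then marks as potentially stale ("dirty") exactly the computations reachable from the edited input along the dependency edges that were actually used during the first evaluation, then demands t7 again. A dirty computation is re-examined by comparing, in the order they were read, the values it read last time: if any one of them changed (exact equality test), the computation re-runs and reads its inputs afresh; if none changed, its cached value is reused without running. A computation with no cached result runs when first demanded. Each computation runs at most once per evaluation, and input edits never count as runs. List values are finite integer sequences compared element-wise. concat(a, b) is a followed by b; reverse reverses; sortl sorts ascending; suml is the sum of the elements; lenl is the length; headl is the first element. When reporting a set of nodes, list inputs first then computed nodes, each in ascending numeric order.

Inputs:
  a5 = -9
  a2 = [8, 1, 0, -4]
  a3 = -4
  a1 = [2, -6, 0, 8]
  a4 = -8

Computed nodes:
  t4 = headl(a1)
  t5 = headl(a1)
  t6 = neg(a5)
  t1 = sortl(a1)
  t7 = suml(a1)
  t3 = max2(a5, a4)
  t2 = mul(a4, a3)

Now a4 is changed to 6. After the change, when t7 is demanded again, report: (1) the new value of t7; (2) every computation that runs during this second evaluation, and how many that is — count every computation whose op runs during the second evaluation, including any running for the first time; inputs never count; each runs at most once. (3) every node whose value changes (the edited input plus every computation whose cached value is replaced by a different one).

Demanding t7 again yields 4.
0 computations run: none.
The nodes whose values change: a4.
Note the shortcut — a4 feeds only undemanded nodes, so no recomputation happens.

First demand of the output computes:
  t7 = suml([2, -6, 0, 8]) = 4

After the edit, cleaning proceeds:
  a4 only reaches undemanded nodes; the second demand re-runs nothing.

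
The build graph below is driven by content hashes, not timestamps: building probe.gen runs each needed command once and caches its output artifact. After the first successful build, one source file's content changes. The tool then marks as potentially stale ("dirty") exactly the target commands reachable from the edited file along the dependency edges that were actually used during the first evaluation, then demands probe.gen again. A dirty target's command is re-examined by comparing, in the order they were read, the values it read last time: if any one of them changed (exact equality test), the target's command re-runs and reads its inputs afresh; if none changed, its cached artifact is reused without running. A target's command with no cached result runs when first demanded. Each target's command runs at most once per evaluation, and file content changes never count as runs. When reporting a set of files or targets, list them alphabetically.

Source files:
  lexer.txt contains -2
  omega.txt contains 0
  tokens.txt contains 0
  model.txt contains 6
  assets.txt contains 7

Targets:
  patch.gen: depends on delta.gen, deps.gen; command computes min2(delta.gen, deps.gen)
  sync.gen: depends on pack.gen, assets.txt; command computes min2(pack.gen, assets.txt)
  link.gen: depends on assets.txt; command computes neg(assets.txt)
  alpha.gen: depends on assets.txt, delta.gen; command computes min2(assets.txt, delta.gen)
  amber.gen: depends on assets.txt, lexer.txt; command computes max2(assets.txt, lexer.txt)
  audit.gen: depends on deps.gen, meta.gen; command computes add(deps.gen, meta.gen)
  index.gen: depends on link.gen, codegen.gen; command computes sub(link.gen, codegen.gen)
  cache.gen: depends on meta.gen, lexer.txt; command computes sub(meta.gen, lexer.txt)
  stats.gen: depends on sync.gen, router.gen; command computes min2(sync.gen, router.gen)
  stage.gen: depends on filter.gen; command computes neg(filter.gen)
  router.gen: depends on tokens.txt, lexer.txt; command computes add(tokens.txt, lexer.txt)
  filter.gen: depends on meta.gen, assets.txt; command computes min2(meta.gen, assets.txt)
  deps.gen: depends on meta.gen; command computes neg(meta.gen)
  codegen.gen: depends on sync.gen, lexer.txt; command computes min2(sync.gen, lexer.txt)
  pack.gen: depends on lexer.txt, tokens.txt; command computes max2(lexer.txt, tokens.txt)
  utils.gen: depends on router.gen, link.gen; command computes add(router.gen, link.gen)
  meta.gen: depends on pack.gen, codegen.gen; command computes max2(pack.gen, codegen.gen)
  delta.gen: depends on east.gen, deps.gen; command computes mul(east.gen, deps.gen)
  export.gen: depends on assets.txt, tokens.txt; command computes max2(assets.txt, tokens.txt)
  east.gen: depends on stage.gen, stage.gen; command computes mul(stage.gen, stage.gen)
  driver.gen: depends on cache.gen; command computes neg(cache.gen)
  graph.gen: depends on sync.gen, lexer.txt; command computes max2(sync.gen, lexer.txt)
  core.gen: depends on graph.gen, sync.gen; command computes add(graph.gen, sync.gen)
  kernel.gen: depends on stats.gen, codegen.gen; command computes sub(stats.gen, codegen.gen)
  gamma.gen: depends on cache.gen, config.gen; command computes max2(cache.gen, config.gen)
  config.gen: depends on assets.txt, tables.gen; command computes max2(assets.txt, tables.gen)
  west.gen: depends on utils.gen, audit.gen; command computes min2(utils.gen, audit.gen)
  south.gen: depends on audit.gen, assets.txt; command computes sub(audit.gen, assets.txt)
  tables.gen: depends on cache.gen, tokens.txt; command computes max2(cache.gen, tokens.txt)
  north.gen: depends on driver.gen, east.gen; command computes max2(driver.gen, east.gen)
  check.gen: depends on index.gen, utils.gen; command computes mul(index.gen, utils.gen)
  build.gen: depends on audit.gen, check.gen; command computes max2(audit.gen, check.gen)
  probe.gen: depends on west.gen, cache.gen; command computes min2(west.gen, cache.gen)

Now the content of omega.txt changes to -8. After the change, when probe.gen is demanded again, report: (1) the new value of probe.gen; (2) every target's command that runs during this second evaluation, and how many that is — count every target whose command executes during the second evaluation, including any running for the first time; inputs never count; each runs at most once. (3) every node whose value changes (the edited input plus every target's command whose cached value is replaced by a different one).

Initial pass — values computed on the first demand:
  link.gen = neg(7) = -7
  pack.gen = max2(-2, 0) = 0
  router.gen = add(0, -2) = -2
  sync.gen = min2(0, 7) = 0
  codegen.gen = min2(0, -2) = -2
  meta.gen = max2(0, -2) = 0
  cache.gen = sub(0, -2) = 2
  deps.gen = neg(0) = 0
  audit.gen = add(0, 0) = 0
  utils.gen = add(-2, -7) = -9
  west.gen = min2(-9, 0) = -9
  probe.gen = min2(-9, 2) = -9

Second demand — change propagation:
  no demanded computation ever read omega.txt, so the edit dirties nothing and nothing runs.

The important point: nothing the output needs ever reads omega.txt, so the edit is invisible to it.

probe.gen now evaluates to -9.
Run set: none (0 run).
Changed values: omega.txt.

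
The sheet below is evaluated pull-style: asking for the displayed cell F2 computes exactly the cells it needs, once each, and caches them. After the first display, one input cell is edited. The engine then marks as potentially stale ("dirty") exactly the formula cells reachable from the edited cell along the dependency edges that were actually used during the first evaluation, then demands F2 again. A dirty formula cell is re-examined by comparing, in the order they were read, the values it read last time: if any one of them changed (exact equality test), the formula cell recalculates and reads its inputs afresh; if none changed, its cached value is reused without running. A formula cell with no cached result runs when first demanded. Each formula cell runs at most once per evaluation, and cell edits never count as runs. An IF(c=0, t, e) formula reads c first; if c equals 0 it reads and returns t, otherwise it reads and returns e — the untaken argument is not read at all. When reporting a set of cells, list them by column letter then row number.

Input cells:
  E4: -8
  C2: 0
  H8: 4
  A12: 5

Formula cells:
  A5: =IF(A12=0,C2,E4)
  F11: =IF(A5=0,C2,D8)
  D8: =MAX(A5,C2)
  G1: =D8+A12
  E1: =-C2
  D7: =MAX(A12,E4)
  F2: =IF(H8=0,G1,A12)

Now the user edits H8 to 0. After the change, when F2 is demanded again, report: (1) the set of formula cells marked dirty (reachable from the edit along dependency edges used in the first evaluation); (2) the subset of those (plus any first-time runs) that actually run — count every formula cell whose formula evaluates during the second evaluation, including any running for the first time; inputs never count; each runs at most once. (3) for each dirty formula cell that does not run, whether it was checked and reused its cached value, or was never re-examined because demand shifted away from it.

The edit dirties: F2.
4 formula cells run: A5, D8, F2, G1.
No dirty formula cell escaped a run.
Note the branch switch — A5, D8, G1 had no cache and run now for the first time.

First demand of the output computes:
  F2 = IF(H8=0: H8=4 -> else branch A12) = 5

After the edit, cleaning proceeds:
  A5: had never run; runs now, result -8.
  D8: had never run; runs now, result 0.
  G1: had never run; runs now, result 5.
  F2: a read changed (H8 4->0) — executes, giving 5 — identical to its old value.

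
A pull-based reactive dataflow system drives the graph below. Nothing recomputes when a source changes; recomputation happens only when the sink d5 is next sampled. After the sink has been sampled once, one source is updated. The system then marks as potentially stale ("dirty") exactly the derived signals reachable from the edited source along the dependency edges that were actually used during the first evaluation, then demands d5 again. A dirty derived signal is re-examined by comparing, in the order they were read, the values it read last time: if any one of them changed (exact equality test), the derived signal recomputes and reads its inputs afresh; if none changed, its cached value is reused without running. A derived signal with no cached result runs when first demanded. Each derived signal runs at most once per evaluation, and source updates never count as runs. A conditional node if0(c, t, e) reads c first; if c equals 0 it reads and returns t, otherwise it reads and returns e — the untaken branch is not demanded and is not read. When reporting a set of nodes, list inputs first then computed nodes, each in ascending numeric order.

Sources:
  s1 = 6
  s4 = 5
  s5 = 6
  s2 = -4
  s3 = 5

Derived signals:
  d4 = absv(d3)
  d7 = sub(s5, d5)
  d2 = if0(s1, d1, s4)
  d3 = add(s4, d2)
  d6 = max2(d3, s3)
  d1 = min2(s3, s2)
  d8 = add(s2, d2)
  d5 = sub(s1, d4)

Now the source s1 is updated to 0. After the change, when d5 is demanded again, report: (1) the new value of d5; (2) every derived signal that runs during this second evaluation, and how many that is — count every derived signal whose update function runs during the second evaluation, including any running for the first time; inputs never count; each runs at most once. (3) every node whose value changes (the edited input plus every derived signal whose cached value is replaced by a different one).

First evaluation (everything demanded from the output):
  d2 = if0(s1=6 -> else branch s4) = 5
  d3 = add(5, 5) = 10
  d4 = absv(10) = 10
  d5 = sub(6, 10) = -4

Propagation after the edit:
  d1: demanded for the first time — runs, produces -4.
  d2: runs — s1 6->0; result -4.
  d3: runs — d2 5->-4; result 1.
  d4: runs — d3 10->1; result 1.
  d5: runs — s1 6->0; d4 10->1; result -1.

Key observation: a condition flipped, so demand reaches new nodes — d1 runs for the first time.

New value of d5: -1.
Derived signals that run: d1, d2, d3, d4, d5 — 5 in total.
Values that change: s1, d2, d3, d4, d5.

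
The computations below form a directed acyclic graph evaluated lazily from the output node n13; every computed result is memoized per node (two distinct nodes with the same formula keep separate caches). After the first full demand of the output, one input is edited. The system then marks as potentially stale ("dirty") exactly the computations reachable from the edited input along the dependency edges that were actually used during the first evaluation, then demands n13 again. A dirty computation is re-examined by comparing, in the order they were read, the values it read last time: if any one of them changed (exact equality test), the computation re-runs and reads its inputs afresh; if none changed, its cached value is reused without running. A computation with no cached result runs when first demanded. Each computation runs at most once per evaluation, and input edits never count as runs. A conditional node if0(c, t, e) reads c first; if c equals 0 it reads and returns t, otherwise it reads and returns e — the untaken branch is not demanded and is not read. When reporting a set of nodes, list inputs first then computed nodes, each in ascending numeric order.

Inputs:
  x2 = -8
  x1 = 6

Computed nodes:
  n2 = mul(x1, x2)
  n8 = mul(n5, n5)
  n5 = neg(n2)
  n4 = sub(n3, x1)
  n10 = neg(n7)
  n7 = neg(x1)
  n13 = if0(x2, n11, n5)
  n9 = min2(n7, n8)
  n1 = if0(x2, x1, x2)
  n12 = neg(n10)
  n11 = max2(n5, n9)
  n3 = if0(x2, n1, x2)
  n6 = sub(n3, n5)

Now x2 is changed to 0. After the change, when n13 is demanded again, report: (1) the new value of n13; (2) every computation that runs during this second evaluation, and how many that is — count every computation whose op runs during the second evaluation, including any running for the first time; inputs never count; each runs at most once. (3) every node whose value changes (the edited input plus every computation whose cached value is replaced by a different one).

Demanding n13 again yields 0.
7 computations run: n2, n5, n7, n8, n9, n11, n13.
The nodes whose values change: x2, n2, n5, n13.
Note the branch switch — n7, n8, n9, n11 had no cache and run now for the first time.

First demand of the output computes:
  n2 = mul(6, -8) = -48
  n5 = neg(-48) = 48
  n13 = if0(x2=-8 -> else branch n5) = 48

After the edit, cleaning proceeds:
  n2: a read changed (x2 -8->0) — executes, giving 0.
  n5: a read changed (n2 -48->0) — executes, giving 0.
  n7: had never run; runs now, result -6.
  n8: had never run; runs now, result 0.
  n9: had never run; runs now, result -6.
  n11: had never run; runs now, result 0.
  n13: a read changed (x2 -8->0; n5 48->0) — executes, giving 0.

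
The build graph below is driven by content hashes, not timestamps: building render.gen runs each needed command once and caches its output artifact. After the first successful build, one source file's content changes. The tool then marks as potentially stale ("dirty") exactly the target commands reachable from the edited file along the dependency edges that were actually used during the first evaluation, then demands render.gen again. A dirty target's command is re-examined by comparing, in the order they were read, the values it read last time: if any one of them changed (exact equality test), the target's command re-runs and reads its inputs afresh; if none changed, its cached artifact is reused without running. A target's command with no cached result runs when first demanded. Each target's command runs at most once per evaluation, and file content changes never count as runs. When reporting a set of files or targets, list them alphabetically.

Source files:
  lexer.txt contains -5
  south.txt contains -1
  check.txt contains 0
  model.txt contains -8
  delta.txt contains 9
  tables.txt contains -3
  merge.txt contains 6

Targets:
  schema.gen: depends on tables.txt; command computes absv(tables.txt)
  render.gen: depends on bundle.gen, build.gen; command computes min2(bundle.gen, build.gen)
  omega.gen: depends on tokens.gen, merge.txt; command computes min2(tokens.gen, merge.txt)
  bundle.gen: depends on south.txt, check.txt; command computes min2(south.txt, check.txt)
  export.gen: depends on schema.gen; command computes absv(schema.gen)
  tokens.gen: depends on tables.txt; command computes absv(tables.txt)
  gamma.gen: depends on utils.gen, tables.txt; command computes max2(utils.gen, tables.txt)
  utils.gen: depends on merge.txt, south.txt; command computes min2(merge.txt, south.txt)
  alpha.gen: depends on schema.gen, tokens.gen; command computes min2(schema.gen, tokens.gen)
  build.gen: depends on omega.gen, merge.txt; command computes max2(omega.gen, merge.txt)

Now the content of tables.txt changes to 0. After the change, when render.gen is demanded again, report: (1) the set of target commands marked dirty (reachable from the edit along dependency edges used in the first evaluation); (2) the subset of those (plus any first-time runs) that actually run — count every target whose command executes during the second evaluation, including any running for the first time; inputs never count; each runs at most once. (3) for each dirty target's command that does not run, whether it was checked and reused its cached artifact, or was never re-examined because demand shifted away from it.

Dirty set: build.gen, omega.gen, render.gen, tokens.gen.
Run set: build.gen, omega.gen, tokens.gen (3 run).
Re-examined without running (cache reused): render.gen.
The important point: build.gen recomputes to an identical value, and the output ends up unchanged.

Initial pass — values computed on the first demand:
  bundle.gen = min2(-1, 0) = -1
  tokens.gen = absv(-3) = 3
  omega.gen = min2(3, 6) = 3
  build.gen = max2(3, 6) = 6
  render.gen = min2(-1, 6) = -1

Second demand — change propagation:
  tokens.gen: re-runs because tables.txt -3->0; new result 0.
  omega.gen: re-runs because tokens.gen 3->0; new result 0.
  build.gen: re-runs because omega.gen 3->0; new result 6 (unchanged).
  render.gen: re-examined; everything it read last time is the same (bundle.gen unchanged, build.gen unchanged) — cache -1 kept, no run.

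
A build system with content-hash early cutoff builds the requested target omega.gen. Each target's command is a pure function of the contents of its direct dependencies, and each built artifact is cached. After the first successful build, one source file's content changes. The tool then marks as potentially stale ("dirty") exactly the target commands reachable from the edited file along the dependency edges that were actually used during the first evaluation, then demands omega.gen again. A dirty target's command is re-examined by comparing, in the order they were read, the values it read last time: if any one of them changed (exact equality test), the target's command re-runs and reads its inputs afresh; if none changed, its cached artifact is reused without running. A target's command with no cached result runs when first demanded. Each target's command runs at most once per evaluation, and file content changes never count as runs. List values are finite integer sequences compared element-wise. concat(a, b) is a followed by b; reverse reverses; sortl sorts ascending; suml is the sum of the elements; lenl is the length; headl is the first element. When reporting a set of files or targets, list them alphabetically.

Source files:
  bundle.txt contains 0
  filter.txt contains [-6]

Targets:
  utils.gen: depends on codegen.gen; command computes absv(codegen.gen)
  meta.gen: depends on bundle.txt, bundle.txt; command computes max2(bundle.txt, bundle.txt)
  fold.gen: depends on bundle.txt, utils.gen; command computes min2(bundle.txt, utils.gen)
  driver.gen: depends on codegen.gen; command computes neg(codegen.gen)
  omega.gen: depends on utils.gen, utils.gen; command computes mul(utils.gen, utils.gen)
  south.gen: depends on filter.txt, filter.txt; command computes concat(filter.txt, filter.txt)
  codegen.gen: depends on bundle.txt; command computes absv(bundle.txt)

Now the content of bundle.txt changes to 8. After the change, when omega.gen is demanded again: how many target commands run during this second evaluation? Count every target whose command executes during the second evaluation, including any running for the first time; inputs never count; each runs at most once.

First evaluation (everything demanded from the output):
  codegen.gen = absv(0) = 0
  utils.gen = absv(0) = 0
  omega.gen = mul(0, 0) = 0

Propagation after the edit:
  codegen.gen: runs — bundle.txt 0->8; result 8.
  utils.gen: runs — codegen.gen 0->8; result 8.
  omega.gen: runs — utils.gen 0->8; utils.gen 0->8; result 64.

Target commands that run: codegen.gen, omega.gen, utils.gen — 3 in total.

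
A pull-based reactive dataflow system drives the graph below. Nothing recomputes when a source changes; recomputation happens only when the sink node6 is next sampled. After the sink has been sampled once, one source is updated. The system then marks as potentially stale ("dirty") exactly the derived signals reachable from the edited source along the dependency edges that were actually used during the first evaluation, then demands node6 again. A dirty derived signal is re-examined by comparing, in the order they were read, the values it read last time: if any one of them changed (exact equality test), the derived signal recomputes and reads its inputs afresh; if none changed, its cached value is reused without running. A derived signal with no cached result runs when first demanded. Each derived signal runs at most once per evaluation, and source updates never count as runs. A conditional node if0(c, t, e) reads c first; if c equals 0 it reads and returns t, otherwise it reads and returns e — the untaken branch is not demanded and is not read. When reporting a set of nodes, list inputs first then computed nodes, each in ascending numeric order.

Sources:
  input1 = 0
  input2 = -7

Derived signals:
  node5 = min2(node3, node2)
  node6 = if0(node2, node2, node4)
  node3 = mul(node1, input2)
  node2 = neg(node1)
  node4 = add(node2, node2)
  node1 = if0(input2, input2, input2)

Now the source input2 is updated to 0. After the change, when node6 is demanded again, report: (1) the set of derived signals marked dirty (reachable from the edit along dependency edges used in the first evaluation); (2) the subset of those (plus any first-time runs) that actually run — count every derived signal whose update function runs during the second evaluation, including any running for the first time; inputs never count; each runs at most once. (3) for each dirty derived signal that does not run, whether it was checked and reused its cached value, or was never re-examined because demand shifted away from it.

Marked dirty: node1, node2, node4, node6.
Derived signals that run: node1, node2, node6 — 3 in total.
Never re-examined (demand shifted away): node4.
Key observation: a condition flipped, so demand moved to the other branch — node4 is never re-examined.

First evaluation (everything demanded from the output):
  node1 = if0(input2=-7 -> else branch input2) = -7
  node2 = neg(-7) = 7
  node4 = add(7, 7) = 14
  node6 = if0(node2=7 -> else branch node4) = 14

Propagation after the edit:
  node1: runs — input2 -7->0; input2 -7->0; result 0.
  node2: runs — node1 -7->0; result 0.
  node4: marked dirty but never re-examined — demand shifted away from it.
  node6: runs — node2 7->0; result 0.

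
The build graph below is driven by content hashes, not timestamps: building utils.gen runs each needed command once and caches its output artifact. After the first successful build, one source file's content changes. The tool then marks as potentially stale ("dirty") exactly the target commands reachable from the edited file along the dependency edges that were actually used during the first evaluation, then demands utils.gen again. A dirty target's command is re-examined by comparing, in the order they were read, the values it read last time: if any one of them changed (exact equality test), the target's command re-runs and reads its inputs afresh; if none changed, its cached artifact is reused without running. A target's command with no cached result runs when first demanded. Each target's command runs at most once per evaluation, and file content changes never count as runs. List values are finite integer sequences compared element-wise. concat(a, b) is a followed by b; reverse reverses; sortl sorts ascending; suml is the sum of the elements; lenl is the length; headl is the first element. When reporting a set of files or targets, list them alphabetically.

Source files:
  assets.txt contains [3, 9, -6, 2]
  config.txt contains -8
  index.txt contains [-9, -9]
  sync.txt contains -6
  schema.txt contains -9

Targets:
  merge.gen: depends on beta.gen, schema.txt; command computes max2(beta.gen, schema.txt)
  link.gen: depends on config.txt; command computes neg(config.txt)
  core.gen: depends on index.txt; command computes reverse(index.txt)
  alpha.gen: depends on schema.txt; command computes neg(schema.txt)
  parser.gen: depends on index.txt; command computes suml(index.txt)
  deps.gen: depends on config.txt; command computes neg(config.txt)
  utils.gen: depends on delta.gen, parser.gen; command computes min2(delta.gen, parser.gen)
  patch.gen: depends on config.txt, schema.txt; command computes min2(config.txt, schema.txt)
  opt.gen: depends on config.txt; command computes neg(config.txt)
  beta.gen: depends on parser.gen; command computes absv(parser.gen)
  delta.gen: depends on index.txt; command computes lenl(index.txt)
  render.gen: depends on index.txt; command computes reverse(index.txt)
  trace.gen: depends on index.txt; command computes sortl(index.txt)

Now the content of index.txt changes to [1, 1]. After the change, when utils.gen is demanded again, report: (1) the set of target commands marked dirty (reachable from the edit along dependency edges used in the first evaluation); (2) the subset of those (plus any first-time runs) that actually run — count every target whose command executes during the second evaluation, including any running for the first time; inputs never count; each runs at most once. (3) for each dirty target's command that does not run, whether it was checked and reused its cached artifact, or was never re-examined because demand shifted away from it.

Initial pass — values computed on the first demand:
  delta.gen = lenl([-9, -9]) = 2
  parser.gen = suml([-9, -9]) = -18
  utils.gen = min2(2, -18) = -18

Second demand — change propagation:
  delta.gen: re-runs because index.txt [-9, -9]->[1, 1]; new result 2 (unchanged).
  parser.gen: re-runs because index.txt [-9, -9]->[1, 1]; new result 2.
  utils.gen: re-runs because parser.gen -18->2; new result 2.

Dirty set: delta.gen, parser.gen, utils.gen.
Run set: delta.gen, parser.gen, utils.gen (3 run).
All dirty target commands ended up running.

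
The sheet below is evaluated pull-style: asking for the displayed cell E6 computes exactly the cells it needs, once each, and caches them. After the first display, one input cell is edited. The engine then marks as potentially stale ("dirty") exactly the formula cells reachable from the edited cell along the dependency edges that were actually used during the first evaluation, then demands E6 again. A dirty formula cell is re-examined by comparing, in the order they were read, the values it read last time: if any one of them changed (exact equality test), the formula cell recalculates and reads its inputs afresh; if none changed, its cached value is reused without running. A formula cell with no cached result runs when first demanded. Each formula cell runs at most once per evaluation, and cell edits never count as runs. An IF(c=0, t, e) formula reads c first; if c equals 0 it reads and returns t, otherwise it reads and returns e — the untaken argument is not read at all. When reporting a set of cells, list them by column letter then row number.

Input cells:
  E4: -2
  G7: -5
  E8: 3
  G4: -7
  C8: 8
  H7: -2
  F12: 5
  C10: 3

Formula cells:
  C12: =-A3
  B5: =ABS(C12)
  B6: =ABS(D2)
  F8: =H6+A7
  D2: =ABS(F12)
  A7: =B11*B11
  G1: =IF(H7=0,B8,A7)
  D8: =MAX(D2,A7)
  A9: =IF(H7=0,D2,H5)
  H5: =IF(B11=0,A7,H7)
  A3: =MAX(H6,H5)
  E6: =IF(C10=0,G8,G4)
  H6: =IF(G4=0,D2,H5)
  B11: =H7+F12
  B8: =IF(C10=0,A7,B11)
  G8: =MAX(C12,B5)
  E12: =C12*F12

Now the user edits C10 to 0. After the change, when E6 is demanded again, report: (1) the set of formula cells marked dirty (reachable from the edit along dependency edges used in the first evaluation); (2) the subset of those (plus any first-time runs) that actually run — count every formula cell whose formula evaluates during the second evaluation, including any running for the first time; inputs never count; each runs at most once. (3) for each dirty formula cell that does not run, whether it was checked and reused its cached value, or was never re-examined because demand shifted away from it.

The edit dirties: E6.
8 formula cells run: A3, B5, B11, C12, E6, G8, H5, H6.
No dirty formula cell escaped a run.
Note the branch switch — A3, B5, B11, C12, G8, H5, H6 had no cache and run now for the first time.

First demand of the output computes:
  E6 = IF(C10=0: C10=3 -> else branch G4) = -7

After the edit, cleaning proceeds:
  B11: had never run; runs now, result 3.
  H5: had never run; runs now, result -2.
  H6: had never run; runs now, result -2.
  A3: had never run; runs now, result -2.
  C12: had never run; runs now, result 2.
  B5: had never run; runs now, result 2.
  G8: had never run; runs now, result 2.
  E6: a read changed (C10 3->0) — executes, giving 2.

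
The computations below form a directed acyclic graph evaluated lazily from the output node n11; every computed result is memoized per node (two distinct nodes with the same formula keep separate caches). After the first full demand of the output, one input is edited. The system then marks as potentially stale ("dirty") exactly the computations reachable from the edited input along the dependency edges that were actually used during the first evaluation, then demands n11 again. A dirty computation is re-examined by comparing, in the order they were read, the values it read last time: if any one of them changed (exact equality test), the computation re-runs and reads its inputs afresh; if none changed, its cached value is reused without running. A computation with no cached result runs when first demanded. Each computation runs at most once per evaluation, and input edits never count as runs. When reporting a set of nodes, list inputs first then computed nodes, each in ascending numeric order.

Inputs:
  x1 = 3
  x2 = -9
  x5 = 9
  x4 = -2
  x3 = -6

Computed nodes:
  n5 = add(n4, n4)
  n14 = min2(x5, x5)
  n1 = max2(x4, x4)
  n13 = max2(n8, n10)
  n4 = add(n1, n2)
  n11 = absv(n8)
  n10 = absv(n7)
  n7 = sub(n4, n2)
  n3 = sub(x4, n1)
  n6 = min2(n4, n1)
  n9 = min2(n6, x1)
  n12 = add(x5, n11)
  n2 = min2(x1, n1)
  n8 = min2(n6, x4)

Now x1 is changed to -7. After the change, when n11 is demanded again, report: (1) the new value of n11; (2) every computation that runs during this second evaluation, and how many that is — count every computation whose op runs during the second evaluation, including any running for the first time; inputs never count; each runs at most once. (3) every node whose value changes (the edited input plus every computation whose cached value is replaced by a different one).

Demanding n11 again yields 9.
5 computations run: n2, n4, n6, n8, n11.
The nodes whose values change: x1, n2, n4, n6, n8, n11.

First demand of the output computes:
  n1 = max2(-2, -2) = -2
  n2 = min2(3, -2) = -2
  n4 = add(-2, -2) = -4
  n6 = min2(-4, -2) = -4
  n8 = min2(-4, -2) = -4
  n11 = absv(-4) = 4

After the edit, cleaning proceeds:
  n2: a read changed (x1 3->-7) — executes, giving -7.
  n4: a read changed (n2 -2->-7) — executes, giving -9.
  n6: a read changed (n4 -4->-9) — executes, giving -9.
  n8: a read changed (n6 -4->-9) — executes, giving -9.
  n11: a read changed (n8 -4->-9) — executes, giving 9.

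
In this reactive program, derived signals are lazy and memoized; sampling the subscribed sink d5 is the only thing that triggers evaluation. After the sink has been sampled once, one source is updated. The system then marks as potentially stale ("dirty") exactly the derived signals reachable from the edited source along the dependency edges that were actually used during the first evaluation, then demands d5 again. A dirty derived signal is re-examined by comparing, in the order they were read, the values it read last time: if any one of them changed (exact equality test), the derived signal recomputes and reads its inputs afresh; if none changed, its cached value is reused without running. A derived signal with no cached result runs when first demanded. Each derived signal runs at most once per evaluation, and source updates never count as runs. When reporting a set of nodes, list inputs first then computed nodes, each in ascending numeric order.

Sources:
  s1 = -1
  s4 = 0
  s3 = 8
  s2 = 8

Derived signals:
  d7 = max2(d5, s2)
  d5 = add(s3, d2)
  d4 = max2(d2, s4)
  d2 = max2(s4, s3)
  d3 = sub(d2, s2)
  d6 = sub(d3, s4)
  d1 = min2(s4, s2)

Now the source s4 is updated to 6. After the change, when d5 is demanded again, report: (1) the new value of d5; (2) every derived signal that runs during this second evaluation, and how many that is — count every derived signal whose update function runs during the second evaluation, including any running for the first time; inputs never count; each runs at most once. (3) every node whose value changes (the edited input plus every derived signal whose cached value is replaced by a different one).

First demand of the output computes:
  d2 = max2(0, 8) = 8
  d5 = add(8, 8) = 16

After the edit, cleaning proceeds:
  d2: a read changed (s4 0->6) — executes, giving 8 — identical to its old value.
  d5: dirty, but its reads are unchanged (s3 unchanged, d2 unchanged); cached 16 stands.

Note the absorption at d2: it re-runs yet its value is the same, leaving the output's value untouched.

Demanding d5 again yields 16.
1 derived signals run: d2.
The nodes whose values change: s4.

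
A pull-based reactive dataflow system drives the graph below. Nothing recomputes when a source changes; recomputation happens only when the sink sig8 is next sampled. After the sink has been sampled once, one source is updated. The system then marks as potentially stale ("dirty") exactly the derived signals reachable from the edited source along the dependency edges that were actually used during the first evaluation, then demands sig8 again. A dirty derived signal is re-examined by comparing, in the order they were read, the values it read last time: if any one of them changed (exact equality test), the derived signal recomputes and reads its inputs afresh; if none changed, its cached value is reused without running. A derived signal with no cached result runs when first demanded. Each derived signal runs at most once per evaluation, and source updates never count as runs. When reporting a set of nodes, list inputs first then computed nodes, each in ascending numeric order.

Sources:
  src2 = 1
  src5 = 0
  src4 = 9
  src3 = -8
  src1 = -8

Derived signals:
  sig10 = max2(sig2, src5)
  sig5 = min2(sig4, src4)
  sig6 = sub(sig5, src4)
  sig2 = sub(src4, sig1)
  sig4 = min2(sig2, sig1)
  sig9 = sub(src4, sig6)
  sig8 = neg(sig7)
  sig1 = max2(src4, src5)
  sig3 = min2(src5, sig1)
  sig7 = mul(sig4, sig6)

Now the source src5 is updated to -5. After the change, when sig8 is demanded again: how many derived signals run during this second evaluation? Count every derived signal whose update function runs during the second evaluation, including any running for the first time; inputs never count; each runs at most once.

Derived signals that run: sig1 — 1 in total.
Key observation: the change is absorbed at sig1 — it re-runs but produces the same value, and the output's value is unchanged.

First evaluation (everything demanded from the output):
  sig1 = max2(9, 0) = 9
  sig2 = sub(9, 9) = 0
  sig4 = min2(0, 9) = 0
  sig5 = min2(0, 9) = 0
  sig6 = sub(0, 9) = -9
  sig7 = mul(0, -9) = 0
  sig8 = neg(0) = 0

Propagation after the edit:
  sig1: runs — src5 0->-5; result 9 (same value as before).
  sig2: checked — values it read are unchanged (src4 unchanged, sig1 unchanged); reused cached 0 without running.
  sig4: checked — values it read are unchanged (sig2 unchanged, sig1 unchanged); reused cached 0 without running.
  sig5: checked — values it read are unchanged (sig4 unchanged, src4 unchanged); reused cached 0 without running.
  sig6: checked — values it read are unchanged (sig5 unchanged, src4 unchanged); reused cached -9 without running.
  sig7: checked — values it read are unchanged (sig4 unchanged, sig6 unchanged); reused cached 0 without running.
  sig8: checked — values it read are unchanged (sig7 unchanged); reused cached 0 without running.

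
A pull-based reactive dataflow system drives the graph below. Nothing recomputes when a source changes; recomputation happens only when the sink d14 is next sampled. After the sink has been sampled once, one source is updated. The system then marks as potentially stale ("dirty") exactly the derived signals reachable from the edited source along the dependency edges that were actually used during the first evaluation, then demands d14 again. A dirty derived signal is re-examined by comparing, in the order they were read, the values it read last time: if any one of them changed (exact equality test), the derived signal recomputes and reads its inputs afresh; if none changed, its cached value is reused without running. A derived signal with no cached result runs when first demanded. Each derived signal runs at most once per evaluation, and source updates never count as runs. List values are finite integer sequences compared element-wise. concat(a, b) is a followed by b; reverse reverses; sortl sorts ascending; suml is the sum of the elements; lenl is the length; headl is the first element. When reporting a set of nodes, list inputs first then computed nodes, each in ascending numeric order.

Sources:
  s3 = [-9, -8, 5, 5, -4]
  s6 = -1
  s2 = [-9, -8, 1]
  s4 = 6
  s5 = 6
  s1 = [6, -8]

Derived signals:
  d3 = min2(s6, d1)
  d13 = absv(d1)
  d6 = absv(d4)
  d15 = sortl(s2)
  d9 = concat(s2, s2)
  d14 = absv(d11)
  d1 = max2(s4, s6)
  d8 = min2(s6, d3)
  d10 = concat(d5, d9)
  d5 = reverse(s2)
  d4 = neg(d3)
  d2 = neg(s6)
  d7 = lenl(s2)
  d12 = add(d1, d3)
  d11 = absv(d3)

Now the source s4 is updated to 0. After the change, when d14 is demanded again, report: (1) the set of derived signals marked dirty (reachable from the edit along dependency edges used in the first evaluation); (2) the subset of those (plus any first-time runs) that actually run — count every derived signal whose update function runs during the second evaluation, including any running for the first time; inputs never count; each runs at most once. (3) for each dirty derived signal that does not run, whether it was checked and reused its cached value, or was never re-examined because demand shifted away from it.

Marked dirty: d1, d3, d11, d14.
Derived signals that run: d1, d3 — 2 in total.
Checked but reused from cache: d11, d14.
Key observation: the change is absorbed at d3 — it re-runs but produces the same value, and the output's value is unchanged.

First evaluation (everything demanded from the output):
  d1 = max2(6, -1) = 6
  d3 = min2(-1, 6) = -1
  d11 = absv(-1) = 1
  d14 = absv(1) = 1

Propagation after the edit:
  d1: runs — s4 6->0; result 0.
  d3: runs — d1 6->0; result -1 (same value as before).
  d11: checked — values it read are unchanged (d3 unchanged); reused cached 1 without running.
  d14: checked — values it read are unchanged (d11 unchanged); reused cached 1 without running.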